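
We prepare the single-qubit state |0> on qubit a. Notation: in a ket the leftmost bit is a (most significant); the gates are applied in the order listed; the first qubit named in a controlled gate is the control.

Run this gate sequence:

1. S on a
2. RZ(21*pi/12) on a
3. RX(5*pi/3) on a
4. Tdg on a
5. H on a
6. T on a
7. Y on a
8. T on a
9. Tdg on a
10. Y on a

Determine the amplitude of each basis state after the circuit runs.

The final amplitudes are (sqrt(6) + sqrt(2)*exp(I*pi/4))*exp(I*pi/8)/4 on |0>, (sqrt(6) - sqrt(2)*exp(I*pi/4))*exp(3*I*pi/8)/4 on |1>. Key observation: the block from step 7 through step 10 cancels to the identity and can be dropped.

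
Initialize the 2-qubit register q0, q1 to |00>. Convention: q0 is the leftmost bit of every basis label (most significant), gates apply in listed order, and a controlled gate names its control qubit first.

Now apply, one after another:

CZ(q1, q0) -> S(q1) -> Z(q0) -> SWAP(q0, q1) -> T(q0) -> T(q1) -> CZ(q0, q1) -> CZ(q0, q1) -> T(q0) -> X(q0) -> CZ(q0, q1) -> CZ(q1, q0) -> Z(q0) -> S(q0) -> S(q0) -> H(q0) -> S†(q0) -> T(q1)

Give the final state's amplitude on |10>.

The final state's coefficient on |10> equals sqrt(2)*I/2.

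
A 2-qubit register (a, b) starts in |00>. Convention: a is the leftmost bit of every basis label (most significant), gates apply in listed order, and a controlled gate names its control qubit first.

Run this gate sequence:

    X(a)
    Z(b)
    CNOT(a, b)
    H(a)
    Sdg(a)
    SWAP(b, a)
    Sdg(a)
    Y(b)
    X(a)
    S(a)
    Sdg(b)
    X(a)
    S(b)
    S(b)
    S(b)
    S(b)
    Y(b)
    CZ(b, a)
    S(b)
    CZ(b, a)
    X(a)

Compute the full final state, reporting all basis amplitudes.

The resulting statevector has amplitude -sqrt(2)/2 on |00>, sqrt(2)*I/2 on |01>, 0 on |10>, 0 on |11>.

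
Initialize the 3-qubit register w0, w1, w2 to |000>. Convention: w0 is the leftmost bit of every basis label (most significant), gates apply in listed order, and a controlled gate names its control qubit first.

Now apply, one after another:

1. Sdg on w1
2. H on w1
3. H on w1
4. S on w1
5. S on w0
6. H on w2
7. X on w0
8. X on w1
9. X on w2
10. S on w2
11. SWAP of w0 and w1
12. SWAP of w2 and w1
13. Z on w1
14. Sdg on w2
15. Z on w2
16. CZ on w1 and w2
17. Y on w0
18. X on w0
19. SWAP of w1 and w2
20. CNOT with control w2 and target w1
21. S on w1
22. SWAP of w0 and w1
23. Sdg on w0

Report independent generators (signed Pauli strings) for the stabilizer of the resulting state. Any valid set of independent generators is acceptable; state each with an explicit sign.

The final state is stabilized by the group generated by +XIY, -ZIZ, -IZI; other independent generating sets are equally valid.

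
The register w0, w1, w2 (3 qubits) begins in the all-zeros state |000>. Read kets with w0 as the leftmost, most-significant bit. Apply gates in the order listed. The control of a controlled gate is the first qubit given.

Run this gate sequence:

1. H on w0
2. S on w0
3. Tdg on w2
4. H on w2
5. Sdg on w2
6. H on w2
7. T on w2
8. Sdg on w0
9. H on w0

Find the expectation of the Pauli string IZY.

The observable IZY averages to sqrt(2)/2.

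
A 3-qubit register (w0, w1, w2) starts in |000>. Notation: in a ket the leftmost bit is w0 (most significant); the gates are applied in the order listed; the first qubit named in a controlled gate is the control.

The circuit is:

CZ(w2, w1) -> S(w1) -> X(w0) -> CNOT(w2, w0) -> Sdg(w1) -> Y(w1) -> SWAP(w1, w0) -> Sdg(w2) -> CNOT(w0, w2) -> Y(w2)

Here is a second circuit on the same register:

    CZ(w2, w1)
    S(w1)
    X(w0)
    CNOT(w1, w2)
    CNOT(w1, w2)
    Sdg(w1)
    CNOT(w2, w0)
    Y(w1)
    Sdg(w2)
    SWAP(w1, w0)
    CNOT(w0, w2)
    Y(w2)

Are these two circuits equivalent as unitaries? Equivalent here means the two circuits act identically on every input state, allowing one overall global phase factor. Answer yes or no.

Yes — the two circuits implement the same unitary up to a global phase.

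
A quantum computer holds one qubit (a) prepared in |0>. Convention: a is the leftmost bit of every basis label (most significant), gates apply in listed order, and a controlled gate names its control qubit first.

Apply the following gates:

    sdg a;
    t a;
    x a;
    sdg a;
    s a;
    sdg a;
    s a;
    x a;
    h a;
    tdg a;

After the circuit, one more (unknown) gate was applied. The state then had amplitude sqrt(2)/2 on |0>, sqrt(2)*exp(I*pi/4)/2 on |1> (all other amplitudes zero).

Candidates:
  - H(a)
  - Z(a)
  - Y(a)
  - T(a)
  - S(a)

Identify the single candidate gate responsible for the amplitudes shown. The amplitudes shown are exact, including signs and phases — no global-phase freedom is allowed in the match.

The applied gate was S(a). Key observation: steps 3-8 multiply out to the identity, so the circuit reduces to the remaining gates.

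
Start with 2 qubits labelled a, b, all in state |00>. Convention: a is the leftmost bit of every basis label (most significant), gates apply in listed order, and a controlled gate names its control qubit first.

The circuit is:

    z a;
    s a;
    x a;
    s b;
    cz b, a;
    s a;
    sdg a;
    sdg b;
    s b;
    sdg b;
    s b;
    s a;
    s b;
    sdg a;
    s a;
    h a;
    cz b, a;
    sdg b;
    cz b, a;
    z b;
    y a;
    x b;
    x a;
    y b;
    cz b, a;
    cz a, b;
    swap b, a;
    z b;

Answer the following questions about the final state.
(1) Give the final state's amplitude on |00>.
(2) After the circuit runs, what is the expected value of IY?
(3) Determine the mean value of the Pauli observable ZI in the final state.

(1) The amplitude on |00> is sqrt(2)*I/2. Key observation: gates 7-12 undo each other exactly, leaving only the rest of the circuit to track.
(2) The expectation value of IY is 0.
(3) The observable ZI averages to 1.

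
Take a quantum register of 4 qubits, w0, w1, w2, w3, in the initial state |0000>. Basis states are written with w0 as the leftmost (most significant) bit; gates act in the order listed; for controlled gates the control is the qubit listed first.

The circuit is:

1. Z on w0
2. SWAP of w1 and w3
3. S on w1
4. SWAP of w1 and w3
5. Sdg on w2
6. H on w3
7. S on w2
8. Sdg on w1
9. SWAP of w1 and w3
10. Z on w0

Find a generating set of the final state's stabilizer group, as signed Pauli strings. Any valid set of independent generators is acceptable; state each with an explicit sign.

The stabilizer group can be generated by +IXII, +ZIII, +IIZI, +IIIZ, among other valid generating sets.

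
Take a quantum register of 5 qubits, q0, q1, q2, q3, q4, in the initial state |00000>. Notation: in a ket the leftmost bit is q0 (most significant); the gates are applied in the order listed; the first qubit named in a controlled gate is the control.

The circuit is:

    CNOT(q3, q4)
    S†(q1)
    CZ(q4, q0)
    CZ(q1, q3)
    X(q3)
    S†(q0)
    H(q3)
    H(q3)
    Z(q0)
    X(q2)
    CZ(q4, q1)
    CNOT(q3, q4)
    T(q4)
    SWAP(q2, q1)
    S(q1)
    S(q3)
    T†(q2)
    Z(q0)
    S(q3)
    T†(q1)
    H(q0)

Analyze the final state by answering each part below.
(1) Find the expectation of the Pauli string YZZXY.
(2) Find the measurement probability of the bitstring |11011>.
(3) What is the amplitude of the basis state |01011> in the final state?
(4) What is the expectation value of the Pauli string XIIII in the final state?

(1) The expectation value of YZZXY is 0. Key observation: the block from step 7 through step 8 cancels to the identity and can be dropped.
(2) The probability of measuring |11011> is 1/2.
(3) The final state's coefficient on |01011> equals -sqrt(2)*I/2.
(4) The observable XIIII averages to 1.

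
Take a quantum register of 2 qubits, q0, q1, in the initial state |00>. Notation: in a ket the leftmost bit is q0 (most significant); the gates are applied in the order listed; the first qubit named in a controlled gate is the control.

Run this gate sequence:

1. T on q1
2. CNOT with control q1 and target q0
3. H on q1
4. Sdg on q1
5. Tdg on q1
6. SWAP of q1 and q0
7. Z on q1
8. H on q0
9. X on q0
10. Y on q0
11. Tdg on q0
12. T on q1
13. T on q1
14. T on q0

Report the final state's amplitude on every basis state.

After the circuit, the state carries amplitude -I/2 + exp(3*I*pi/4)/2 on |00>, 0 on |01>, exp(3*I*pi/4)/2 + I/2 on |10>, 0 on |11>.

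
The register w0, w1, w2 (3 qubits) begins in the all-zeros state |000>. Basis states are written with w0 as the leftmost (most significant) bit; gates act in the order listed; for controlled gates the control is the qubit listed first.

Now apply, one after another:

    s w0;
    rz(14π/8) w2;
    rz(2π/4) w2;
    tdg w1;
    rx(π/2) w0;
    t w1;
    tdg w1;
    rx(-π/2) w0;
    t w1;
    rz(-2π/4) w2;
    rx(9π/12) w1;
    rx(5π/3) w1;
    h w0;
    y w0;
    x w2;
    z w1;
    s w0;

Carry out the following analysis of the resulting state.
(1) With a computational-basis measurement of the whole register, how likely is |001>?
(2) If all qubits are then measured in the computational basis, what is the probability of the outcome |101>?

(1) The probability of measuring |001> is -sqrt(2)/16 + sqrt(6)/16 + 1/4. Key observation: steps 3-10 multiply out to the identity, so the circuit reduces to the remaining gates.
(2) Outcome |101> occurs with probability -sqrt(2)/16 + sqrt(6)/16 + 1/4.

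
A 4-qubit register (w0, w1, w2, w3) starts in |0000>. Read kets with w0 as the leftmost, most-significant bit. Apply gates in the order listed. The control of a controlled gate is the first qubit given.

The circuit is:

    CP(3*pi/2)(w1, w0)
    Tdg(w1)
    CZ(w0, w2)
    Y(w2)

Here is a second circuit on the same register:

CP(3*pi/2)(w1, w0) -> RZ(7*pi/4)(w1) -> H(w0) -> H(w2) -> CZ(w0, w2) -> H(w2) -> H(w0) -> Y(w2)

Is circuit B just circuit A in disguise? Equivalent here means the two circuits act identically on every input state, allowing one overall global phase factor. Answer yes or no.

No, they are not equivalent — no single phase factor reconciles the two unitaries.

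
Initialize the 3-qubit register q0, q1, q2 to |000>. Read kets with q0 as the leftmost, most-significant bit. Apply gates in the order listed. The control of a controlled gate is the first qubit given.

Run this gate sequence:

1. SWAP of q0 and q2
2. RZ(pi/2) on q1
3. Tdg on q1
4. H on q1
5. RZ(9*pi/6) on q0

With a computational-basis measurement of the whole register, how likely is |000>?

Outcome |000> occurs with probability 1/2.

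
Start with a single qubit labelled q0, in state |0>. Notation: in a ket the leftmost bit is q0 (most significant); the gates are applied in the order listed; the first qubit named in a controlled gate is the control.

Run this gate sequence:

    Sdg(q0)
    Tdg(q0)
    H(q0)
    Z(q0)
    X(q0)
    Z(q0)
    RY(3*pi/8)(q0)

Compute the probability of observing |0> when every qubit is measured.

The probability of measuring |0> is 1/2 - sqrt(sqrt(2) + 2)/4.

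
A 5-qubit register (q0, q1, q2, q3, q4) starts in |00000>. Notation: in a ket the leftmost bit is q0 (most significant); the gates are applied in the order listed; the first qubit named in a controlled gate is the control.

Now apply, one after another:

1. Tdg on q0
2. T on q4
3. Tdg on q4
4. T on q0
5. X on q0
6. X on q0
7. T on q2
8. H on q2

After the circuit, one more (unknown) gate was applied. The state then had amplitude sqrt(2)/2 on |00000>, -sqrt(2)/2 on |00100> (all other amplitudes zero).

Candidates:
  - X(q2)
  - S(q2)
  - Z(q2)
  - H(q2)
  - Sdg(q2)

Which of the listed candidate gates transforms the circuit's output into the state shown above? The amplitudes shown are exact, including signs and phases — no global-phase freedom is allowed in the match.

The unique candidate consistent with the amplitudes is Z(q2). Key observation: the block from step 1 through step 4 cancels to the identity and can be dropped.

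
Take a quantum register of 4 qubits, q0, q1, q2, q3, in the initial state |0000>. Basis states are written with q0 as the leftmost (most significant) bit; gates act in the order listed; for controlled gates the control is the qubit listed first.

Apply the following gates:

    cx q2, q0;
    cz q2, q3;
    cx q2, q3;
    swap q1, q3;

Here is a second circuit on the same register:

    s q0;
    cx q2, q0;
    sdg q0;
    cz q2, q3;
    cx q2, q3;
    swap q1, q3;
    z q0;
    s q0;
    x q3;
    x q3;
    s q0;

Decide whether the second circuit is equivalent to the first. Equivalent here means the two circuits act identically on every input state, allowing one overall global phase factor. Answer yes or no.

No, they are not equivalent — no single phase factor reconciles the two unitaries.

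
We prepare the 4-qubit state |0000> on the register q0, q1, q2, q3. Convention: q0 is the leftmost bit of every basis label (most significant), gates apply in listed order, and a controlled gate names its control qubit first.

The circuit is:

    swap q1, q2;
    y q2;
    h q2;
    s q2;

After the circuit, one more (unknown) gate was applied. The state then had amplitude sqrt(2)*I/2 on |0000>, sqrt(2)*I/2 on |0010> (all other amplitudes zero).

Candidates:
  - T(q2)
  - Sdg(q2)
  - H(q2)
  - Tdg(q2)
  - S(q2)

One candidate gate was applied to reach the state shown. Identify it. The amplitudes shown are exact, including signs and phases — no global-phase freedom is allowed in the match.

The unique candidate consistent with the amplitudes is S(q2).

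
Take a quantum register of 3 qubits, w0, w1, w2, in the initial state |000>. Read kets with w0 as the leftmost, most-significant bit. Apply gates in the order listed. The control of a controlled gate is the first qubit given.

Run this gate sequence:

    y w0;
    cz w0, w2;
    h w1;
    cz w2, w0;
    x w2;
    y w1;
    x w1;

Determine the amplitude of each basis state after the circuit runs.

The resulting statevector has amplitude -sqrt(2)/2 on |101>, sqrt(2)/2 on |111>, and 0 on every other basis state.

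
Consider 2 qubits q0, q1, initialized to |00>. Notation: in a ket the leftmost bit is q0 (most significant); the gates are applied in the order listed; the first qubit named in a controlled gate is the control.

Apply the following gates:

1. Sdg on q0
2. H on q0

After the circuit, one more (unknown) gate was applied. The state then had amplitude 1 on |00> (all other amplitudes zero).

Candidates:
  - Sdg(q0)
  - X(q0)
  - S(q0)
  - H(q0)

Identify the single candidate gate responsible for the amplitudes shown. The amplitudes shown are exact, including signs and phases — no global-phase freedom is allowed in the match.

It was H(q0) that produced the state shown.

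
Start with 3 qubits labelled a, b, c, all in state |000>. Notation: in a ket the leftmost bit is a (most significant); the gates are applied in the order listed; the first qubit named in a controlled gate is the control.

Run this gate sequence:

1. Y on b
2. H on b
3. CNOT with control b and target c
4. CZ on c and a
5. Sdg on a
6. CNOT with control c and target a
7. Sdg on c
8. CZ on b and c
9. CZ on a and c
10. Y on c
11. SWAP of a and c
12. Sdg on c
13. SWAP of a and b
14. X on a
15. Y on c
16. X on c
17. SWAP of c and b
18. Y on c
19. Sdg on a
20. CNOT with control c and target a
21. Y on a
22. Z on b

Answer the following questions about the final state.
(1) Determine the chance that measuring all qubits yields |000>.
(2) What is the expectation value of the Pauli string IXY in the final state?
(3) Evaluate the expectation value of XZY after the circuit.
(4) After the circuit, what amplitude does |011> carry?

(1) The probability of measuring |000> is 1/2.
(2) In the final state, IXY has expectation 1.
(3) In the final state, XZY has expectation 0.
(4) |011> carries amplitude sqrt(2)*I/2 in the final state.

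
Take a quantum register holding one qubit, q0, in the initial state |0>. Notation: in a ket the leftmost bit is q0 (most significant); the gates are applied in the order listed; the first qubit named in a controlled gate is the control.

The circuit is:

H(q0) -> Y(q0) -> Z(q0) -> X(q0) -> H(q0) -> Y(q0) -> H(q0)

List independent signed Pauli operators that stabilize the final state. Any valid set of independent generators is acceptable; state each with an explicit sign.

One valid set of independent stabilizer generators is -X (any independent generating set of the same group is equally correct).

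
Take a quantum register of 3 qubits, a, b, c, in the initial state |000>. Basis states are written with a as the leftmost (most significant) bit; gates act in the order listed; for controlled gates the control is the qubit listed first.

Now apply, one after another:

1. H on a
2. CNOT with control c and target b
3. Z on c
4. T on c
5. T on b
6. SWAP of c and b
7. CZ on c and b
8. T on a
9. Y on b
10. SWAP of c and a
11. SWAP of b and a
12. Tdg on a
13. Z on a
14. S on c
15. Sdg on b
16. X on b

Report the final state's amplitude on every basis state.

The final amplitudes are -sqrt(2)*exp(I*pi/4)/2 on |110>, sqrt(2)/2 on |111>, and 0 on every other basis state.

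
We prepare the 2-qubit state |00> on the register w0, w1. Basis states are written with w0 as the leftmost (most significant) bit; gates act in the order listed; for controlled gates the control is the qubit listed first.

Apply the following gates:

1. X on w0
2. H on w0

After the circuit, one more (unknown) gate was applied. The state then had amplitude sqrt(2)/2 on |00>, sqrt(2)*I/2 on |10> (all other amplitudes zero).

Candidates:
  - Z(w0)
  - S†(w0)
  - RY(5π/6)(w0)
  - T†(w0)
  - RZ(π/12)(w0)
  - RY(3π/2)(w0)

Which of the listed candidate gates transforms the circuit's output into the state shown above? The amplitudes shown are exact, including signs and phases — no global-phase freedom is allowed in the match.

It was S†(w0) that produced the state shown.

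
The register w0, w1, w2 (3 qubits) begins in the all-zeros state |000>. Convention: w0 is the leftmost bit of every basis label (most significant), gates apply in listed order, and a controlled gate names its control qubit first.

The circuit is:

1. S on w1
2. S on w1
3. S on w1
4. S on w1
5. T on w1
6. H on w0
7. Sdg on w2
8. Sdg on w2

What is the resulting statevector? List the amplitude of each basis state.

The final amplitudes are sqrt(2)/2 on |000>, sqrt(2)/2 on |100>, and 0 on every other basis state.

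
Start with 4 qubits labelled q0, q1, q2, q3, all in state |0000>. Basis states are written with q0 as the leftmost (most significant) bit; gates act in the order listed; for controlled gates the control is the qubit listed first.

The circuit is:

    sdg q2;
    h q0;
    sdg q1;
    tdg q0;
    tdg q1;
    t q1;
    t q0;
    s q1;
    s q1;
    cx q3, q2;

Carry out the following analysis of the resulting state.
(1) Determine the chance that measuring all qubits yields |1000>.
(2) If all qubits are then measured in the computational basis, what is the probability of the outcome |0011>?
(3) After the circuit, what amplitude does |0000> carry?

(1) The probability of measuring |1000> is 1/2. Key observation: steps 3-8 multiply out to the identity, so the circuit reduces to the remaining gates.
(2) A full measurement returns |0011> with probability 0.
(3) The amplitude on |0000> is sqrt(2)/2.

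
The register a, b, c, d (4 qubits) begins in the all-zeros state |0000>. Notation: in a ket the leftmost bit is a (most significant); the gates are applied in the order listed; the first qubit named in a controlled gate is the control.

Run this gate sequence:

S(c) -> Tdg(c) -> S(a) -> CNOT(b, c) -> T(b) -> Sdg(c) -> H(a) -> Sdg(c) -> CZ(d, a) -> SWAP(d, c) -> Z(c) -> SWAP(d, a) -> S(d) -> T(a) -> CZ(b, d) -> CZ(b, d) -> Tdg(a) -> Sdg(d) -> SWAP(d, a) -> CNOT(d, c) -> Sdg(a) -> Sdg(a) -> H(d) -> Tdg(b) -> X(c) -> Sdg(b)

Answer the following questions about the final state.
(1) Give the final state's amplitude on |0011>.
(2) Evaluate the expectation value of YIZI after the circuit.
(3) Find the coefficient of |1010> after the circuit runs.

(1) |0011> carries amplitude 1/2 in the final state.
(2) In the final state, YIZI has expectation 0.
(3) The amplitude on |1010> is -1/2.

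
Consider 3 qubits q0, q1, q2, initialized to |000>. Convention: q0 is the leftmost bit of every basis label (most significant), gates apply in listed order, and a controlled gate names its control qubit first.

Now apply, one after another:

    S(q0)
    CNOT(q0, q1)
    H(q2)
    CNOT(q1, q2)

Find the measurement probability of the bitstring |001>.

A full measurement returns |001> with probability 1/2.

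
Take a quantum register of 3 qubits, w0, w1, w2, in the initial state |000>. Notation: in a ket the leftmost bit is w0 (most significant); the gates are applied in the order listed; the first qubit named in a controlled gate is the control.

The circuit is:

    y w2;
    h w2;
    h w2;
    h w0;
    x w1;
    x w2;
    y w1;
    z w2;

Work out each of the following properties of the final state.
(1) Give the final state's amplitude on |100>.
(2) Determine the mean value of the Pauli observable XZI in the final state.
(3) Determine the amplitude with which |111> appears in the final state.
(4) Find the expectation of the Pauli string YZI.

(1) |100> carries amplitude sqrt(2)/2 in the final state. Key observation: the block from step 2 through step 3 cancels to the identity and can be dropped.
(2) In the final state, XZI has expectation 1.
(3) The amplitude on |111> is 0.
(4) The observable YZI averages to 0.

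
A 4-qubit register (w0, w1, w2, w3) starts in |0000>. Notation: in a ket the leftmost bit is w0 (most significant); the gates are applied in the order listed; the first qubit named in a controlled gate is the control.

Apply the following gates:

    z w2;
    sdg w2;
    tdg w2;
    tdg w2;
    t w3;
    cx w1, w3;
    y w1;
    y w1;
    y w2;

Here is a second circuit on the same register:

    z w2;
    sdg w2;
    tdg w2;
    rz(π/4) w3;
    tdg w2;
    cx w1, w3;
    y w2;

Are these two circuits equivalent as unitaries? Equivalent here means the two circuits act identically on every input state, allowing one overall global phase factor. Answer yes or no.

Yes: on every input state the two circuits agree up to one overall phase factor.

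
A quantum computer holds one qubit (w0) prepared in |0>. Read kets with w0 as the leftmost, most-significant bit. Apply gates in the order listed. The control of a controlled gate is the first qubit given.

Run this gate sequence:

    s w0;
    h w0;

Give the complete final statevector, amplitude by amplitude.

The final amplitudes are sqrt(2)/2 on |0>, sqrt(2)/2 on |1>.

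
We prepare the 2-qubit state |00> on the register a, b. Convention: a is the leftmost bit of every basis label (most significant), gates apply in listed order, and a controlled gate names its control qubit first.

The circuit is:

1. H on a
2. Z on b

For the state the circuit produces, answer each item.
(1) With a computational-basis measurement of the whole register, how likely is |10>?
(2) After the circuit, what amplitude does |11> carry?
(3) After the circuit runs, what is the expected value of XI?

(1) Outcome |10> occurs with probability 1/2.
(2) The final state's coefficient on |11> equals 0.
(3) The expectation value of XI is 1.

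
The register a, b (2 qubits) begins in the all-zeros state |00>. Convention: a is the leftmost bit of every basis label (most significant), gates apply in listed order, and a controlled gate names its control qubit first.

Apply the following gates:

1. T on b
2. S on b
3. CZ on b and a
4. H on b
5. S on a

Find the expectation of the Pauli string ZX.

The expectation value of ZX is 1.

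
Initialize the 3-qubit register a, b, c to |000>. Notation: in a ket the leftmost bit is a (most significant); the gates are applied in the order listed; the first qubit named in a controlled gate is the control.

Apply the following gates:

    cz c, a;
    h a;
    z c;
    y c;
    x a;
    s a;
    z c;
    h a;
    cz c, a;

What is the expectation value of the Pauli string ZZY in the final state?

In the final state, ZZY has expectation 0.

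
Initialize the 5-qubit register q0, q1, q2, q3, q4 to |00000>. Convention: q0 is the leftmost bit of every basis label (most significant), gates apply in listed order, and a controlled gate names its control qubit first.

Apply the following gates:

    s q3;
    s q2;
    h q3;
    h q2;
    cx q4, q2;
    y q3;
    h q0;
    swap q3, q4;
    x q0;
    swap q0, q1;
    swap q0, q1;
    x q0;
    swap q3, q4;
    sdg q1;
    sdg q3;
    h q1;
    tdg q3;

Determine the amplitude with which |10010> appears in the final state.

|10010> carries amplitude -exp(3*I*pi/4)/4 in the final state. Key observation: the block from step 8 through step 13 cancels to the identity and can be dropped.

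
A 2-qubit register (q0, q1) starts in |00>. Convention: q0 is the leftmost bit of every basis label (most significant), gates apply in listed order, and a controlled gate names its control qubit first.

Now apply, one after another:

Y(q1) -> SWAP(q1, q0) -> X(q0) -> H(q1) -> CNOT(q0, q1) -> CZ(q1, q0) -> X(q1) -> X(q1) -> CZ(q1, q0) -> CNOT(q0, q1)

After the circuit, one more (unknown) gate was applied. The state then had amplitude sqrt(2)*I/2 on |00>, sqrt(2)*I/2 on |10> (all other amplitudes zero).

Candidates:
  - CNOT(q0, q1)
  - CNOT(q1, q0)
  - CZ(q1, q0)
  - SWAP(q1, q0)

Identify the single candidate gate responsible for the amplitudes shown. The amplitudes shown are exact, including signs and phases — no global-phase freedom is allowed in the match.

It was SWAP(q1, q0) that produced the state shown.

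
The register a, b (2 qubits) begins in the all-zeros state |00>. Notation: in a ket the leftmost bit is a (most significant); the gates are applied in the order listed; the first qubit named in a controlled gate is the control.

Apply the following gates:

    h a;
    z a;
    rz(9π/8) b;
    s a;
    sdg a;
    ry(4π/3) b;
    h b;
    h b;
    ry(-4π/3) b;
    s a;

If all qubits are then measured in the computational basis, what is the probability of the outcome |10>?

A full measurement returns |10> with probability 1/2. Key observation: the block from step 5 through step 10 cancels to the identity and can be dropped.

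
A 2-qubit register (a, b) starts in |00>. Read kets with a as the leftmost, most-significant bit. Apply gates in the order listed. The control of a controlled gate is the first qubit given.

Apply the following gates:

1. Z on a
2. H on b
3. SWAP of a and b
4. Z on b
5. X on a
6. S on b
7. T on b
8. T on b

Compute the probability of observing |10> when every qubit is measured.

Outcome |10> occurs with probability 1/2.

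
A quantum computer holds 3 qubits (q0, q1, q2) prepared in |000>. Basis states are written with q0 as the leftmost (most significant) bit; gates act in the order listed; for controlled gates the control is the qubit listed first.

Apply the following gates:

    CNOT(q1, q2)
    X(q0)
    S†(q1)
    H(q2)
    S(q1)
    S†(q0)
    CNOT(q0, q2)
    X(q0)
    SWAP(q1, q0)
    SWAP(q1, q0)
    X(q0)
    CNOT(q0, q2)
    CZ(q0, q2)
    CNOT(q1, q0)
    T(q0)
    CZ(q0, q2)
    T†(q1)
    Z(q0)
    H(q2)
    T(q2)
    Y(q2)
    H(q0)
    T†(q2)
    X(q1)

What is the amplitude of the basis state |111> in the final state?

The final state's coefficient on |111> equals sqrt(2)/2. Key observation: the block from step 7 through step 12 cancels to the identity and can be dropped.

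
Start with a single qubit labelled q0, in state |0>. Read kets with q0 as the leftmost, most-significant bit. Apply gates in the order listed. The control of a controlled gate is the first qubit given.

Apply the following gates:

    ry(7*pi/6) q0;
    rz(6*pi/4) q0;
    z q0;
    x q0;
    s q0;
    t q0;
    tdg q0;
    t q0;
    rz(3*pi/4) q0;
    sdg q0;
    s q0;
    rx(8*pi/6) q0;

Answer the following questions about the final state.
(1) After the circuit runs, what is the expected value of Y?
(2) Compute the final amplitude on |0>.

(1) The expectation value of Y is 3/4.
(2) The amplitude on |0> is (sqrt(2) + sqrt(6) - sqrt(6)*I + 3*sqrt(2)*I)*exp(3*I*pi/8)/8.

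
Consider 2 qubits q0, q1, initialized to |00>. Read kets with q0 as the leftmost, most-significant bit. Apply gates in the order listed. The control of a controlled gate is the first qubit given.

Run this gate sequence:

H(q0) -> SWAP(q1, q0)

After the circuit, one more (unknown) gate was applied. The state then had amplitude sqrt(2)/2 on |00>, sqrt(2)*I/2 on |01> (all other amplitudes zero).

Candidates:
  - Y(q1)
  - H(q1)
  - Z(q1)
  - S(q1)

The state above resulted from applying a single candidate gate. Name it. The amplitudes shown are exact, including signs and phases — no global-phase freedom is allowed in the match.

It was S(q1) that produced the state shown.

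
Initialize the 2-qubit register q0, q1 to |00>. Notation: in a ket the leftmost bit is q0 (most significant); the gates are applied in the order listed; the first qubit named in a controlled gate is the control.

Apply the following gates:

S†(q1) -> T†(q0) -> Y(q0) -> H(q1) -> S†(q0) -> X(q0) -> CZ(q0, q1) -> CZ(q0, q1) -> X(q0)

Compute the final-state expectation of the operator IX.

The expectation value of IX is 1. Key observation: steps 6-9 multiply out to the identity, so the circuit reduces to the remaining gates.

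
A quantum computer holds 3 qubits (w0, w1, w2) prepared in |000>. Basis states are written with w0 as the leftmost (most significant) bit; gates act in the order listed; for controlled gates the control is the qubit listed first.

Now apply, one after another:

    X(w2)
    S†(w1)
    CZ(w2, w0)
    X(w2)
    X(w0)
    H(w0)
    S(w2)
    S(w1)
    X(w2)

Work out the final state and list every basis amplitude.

After the circuit, the state carries amplitude sqrt(2)/2 on |001>, -sqrt(2)/2 on |101>, and 0 on every other basis state.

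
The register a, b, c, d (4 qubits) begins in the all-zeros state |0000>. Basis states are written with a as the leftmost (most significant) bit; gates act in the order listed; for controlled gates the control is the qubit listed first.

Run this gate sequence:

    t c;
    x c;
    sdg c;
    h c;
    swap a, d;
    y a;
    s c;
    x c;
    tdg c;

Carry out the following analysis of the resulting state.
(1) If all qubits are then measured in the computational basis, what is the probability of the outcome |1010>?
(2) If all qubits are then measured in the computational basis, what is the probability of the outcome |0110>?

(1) Outcome |1010> occurs with probability 1/2.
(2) The probability of measuring |0110> is 0.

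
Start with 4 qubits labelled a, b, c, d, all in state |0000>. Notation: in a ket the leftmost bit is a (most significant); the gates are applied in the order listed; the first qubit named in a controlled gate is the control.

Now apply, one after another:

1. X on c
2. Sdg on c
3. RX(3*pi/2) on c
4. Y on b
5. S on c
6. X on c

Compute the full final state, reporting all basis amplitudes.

The resulting statevector has amplitude -sqrt(2)*I/2 on |0100>, -sqrt(2)*I/2 on |0110>, and 0 on every other basis state.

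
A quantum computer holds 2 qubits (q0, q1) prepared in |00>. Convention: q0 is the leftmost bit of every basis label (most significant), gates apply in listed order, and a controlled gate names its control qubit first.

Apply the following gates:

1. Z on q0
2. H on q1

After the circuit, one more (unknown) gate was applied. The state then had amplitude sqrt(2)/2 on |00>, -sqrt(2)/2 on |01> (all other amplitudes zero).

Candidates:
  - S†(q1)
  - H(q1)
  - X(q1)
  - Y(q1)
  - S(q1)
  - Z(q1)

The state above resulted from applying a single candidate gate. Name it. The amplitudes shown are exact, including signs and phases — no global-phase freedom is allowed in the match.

The applied gate was Z(q1).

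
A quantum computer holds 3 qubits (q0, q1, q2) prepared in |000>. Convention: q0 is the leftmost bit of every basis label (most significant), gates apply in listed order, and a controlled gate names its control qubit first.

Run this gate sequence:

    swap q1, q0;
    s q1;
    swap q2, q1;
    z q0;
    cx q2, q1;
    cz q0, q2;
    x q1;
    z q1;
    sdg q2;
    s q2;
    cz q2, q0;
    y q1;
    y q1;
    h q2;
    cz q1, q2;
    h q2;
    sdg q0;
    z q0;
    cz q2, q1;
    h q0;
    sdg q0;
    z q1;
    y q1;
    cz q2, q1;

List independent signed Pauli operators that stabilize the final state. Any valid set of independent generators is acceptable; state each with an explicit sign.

The stabilizer group can be generated by -YII, +IZI, -IIZ, among other valid generating sets.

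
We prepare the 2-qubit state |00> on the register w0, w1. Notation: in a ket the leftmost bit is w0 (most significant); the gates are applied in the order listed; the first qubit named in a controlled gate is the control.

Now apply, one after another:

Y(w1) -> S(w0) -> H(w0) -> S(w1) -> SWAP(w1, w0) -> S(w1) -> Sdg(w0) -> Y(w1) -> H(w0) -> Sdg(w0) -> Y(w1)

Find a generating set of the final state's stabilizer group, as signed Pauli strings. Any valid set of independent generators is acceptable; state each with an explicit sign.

The stabilizer group can be generated by +YI, +IY, among other valid generating sets.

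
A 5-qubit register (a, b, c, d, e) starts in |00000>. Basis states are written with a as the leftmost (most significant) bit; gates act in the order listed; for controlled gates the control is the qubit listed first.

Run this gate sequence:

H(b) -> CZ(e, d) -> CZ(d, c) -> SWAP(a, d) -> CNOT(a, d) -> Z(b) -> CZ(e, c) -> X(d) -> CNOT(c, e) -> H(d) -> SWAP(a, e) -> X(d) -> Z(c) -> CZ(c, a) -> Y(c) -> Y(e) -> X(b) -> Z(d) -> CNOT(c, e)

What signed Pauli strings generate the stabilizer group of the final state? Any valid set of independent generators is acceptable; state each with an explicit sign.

The stabilizer group can be generated by -IXIII, +IIIXI, +ZIIII, -IIZII, +IIIIZ, among other valid generating sets.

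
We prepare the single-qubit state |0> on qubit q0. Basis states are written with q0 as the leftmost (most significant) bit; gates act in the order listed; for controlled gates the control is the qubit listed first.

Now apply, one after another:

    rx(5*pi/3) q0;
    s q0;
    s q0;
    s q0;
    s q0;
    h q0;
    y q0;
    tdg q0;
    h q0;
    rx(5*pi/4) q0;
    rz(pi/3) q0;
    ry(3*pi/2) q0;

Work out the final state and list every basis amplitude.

The final amplitudes are -sqrt(6)*sqrt(sqrt(2)/4 + 1/2)*exp(I*pi/6)/8 + sqrt(6)*sqrt(sqrt(2)/4 + 1/2)*exp(-I*pi/12)/8 + sqrt(2)*sqrt(1/2 - sqrt(2)/4)*exp(-5*I*pi/12)/8 - sqrt(2)*I*sqrt(sqrt(2)/4 + 1/2)*exp(-5*I*pi/12)/8 + sqrt(2)*sqrt(1/2 - sqrt(2)/4)*exp(-I*pi/6)/8 - sqrt(6)*I*sqrt(1/2 - sqrt(2)/4)*exp(-5*I*pi/12)/8 - sqrt(2)*sqrt(1/2 - sqrt(2)/4)*exp(-I*pi/12)/8 + sqrt(2)*sqrt(1/2 - sqrt(2)/4)*exp(I*pi/6)/8 + sqrt(6)*I*sqrt(1/2 - sqrt(2)/4)*exp(I*pi/6)/8 + sqrt(6)*I*sqrt(1/2 - sqrt(2)/4)*exp(-I*pi/6)/8 + sqrt(6)*I*sqrt(1/2 - sqrt(2)/4)*exp(-I*pi/12)/8 - sqrt(6)*sqrt(sqrt(2)/4 + 1/2)*exp(-I*pi/6)/8 + sqrt(2)*I*sqrt(sqrt(2)/4 + 1/2)*exp(I*pi/6)/8 + sqrt(2)*I*sqrt(sqrt(2)/4 + 1/2)*exp(-I*pi/6)/8 + sqrt(2)*I*sqrt(sqrt(2)/4 + 1/2)*exp(-I*pi/12)/8 - sqrt(6)*sqrt(sqrt(2)/4 + 1/2)*exp(-5*I*pi/12)/8 on |0>, sqrt(6)*sqrt(sqrt(2)/4 + 1/2)*exp(-5*I*pi/12)/8 - sqrt(2)*I*sqrt(sqrt(2)/4 + 1/2)*exp(-I*pi/6)/8 - sqrt(6)*sqrt(sqrt(2)/4 + 1/2)*exp(I*pi/6)/8 + sqrt(6)*sqrt(sqrt(2)/4 + 1/2)*exp(-I*pi/6)/8 - sqrt(6)*I*sqrt(1/2 - sqrt(2)/4)*exp(-I*pi/6)/8 + sqrt(6)*sqrt(sqrt(2)/4 + 1/2)*exp(-I*pi/12)/8 - sqrt(2)*sqrt(1/2 - sqrt(2)/4)*exp(-I*pi/12)/8 + sqrt(6)*I*sqrt(1/2 - sqrt(2)/4)*exp(-5*I*pi/12)/8 - sqrt(2)*sqrt(1/2 - sqrt(2)/4)*exp(-I*pi/6)/8 + sqrt(2)*sqrt(1/2 - sqrt(2)/4)*exp(I*pi/6)/8 + sqrt(2)*I*sqrt(sqrt(2)/4 + 1/2)*exp(-5*I*pi/12)/8 - sqrt(2)*sqrt(1/2 - sqrt(2)/4)*exp(-5*I*pi/12)/8 + sqrt(6)*I*sqrt(1/2 - sqrt(2)/4)*exp(I*pi/6)/8 + sqrt(6)*I*sqrt(1/2 - sqrt(2)/4)*exp(-I*pi/12)/8 + sqrt(2)*I*sqrt(sqrt(2)/4 + 1/2)*exp(I*pi/6)/8 + sqrt(2)*I*sqrt(sqrt(2)/4 + 1/2)*exp(-I*pi/12)/8 on |1>. Key observation: gates 2-5 undo each other exactly, leaving only the rest of the circuit to track.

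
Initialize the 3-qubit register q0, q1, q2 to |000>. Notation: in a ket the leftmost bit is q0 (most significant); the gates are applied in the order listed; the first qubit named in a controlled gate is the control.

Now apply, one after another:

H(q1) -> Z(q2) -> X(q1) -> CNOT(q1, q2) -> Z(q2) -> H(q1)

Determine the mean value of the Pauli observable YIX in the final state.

The expectation value of YIX is 0.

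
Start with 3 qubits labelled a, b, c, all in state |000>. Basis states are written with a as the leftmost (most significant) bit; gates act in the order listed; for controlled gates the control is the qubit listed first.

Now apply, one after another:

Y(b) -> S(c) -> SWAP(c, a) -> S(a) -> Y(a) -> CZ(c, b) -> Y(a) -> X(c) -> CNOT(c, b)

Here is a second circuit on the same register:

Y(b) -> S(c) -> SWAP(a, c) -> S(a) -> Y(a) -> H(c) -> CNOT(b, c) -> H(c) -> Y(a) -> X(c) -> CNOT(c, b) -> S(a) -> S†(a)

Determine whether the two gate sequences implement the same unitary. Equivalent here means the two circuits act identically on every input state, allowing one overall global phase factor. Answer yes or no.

Yes: on every input state the two circuits agree up to one overall phase factor.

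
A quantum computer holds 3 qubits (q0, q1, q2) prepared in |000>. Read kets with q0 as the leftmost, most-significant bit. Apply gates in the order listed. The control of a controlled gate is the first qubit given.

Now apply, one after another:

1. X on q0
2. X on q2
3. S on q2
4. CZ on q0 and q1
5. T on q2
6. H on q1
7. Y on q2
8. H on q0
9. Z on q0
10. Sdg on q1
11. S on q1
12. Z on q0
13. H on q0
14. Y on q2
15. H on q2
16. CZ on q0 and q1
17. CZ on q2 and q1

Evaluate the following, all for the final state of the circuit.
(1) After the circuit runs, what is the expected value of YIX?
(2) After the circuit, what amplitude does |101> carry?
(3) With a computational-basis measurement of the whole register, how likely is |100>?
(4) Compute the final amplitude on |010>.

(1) The expectation value of YIX is 0. Key observation: steps 7-14 multiply out to the identity, so the circuit reduces to the remaining gates.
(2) The final state's coefficient on |101> equals -exp(3*I*pi/4)/2.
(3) Outcome |100> occurs with probability 1/4.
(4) The final state's coefficient on |010> equals 0.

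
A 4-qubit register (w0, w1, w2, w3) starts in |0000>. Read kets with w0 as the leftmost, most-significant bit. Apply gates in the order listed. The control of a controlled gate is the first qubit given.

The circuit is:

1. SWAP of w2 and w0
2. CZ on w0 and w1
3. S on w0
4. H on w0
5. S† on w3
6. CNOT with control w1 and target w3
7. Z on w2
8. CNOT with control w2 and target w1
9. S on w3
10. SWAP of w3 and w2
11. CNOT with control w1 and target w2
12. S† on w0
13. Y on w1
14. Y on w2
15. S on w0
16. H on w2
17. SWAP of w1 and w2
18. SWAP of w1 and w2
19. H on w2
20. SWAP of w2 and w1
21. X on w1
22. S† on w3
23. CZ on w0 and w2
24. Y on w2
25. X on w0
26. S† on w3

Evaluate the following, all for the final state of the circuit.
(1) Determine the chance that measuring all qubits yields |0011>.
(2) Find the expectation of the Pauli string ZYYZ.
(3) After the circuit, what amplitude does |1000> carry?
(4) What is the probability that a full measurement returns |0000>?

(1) A full measurement returns |0011> with probability 0.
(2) The expectation value of ZYYZ is 0.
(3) |1000> carries amplitude sqrt(2)*I/2 in the final state.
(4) A full measurement returns |0000> with probability 1/2.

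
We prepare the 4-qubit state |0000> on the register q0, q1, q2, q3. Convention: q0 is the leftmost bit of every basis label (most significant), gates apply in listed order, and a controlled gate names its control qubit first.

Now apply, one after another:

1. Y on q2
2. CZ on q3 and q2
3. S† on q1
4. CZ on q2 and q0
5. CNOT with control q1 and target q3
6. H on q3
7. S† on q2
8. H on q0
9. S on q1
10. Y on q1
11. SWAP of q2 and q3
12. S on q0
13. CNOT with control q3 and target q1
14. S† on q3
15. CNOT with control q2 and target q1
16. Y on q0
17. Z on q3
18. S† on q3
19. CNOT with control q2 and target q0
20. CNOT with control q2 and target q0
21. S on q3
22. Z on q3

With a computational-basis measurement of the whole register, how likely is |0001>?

The probability of measuring |0001> is 1/4. Key observation: gates 17-22 undo each other exactly, leaving only the rest of the circuit to track.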